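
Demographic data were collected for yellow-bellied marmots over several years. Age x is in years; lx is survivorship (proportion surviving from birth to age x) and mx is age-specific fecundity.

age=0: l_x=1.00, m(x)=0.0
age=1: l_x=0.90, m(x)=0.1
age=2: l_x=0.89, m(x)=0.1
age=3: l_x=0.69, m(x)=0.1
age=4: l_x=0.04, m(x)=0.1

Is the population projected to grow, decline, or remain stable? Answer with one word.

R0 = Σ lx·mx = 0 + 0.09 + 0.089 + 0.069 + 0.004 = 0.252
R0 < 1, so the population is declining.

declining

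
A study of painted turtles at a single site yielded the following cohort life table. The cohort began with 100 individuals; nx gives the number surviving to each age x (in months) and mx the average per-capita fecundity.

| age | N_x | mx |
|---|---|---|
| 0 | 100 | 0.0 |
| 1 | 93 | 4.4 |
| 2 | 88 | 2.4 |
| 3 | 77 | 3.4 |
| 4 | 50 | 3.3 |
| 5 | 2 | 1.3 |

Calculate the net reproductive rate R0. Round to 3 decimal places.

lx = nx/n0 = nx/100: 1, 0.93, 0.88, 0.77, 0.5, 0.02
lx·mx by age: 0, 4.092, 2.112, 2.618, 1.65, 0.026
R0 = Σ lx·mx = 10.498 → 10.498

10.498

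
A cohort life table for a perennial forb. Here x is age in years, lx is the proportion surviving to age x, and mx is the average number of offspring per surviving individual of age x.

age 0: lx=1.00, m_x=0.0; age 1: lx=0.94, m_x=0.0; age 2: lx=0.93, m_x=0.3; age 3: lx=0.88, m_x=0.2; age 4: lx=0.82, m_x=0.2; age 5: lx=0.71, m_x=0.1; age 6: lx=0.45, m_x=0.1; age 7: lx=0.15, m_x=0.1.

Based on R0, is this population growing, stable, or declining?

declining

R0 = Σ lx·mx = 0 + 0 + 0.279 + 0.176 + 0.164 + 0.071 + 0.045 + 0.015 = 0.75
R0 < 1, so the population is declining.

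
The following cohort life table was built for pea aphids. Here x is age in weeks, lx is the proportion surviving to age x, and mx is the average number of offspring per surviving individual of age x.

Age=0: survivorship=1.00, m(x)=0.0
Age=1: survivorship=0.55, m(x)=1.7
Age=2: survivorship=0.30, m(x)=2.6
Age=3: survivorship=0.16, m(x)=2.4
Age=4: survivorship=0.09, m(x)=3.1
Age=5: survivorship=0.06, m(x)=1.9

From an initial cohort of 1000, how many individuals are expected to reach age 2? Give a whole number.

300

Expected survivors = N0 · l_2 = 1000 × 0.30 = 300 → 300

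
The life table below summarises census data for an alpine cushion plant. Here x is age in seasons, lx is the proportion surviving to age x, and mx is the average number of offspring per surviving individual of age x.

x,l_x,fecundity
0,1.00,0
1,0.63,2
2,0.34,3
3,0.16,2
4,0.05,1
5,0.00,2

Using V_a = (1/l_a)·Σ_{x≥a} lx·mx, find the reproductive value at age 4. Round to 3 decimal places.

1.000

lx·mx for x ≥ 4: 0.05, 0 → sum = 0.05
V_4 = 0.05 / l_4 = 0.05 / 0.05 = 1 → 1.000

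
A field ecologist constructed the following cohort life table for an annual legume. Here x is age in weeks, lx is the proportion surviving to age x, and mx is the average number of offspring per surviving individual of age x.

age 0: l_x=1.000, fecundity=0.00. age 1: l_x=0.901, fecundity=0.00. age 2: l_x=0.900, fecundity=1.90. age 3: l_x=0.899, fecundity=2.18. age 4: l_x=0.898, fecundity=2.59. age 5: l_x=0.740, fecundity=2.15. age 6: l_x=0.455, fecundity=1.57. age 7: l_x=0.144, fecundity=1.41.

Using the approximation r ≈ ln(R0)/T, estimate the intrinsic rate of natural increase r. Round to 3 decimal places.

0.564

R0 = Σ lx·mx = 0 + 0 + 1.71 + 1.95982 + 2.32582 + 1.591 + 0.71435 + 0.20304 = 8.50403
Σ x·lx·mx = 32.26512; T = 32.26512/8.50403 = 3.7941…
r ≈ ln(R0)/T = ln(8.50403)/3.7941… = 0.56418… → 0.564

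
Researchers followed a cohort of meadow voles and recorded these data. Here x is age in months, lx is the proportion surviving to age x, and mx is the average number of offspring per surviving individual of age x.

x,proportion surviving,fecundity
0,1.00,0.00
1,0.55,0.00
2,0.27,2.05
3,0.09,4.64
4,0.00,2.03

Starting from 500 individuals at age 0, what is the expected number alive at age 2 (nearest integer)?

135

Expected survivors = N0 · l_2 = 500 × 0.27 = 135 → 135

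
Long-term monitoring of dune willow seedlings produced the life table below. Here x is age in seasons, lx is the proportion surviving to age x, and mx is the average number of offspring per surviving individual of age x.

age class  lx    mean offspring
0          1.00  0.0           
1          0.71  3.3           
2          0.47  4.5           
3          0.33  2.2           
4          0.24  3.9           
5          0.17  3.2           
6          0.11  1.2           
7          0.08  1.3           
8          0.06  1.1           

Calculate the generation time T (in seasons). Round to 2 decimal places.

lx·mx: 0, 2.343, 2.115, 0.726, 0.936, 0.544, 0.132, 0.104, 0.066 → R0 = 6.966
x·lx·mx: 0, 2.343, 4.23, 2.178, 3.744, 2.72, 0.792, 0.728, 0.528 → Σ = 17.263
T = 17.263 / 6.966 = 2.47818… → 2.48

2.48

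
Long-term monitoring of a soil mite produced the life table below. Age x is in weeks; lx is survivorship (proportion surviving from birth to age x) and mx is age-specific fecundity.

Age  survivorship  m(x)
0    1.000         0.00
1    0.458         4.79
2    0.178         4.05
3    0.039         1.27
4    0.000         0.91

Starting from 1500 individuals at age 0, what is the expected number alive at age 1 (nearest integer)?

687

Expected survivors = N0 · l_1 = 1500 × 0.458 = 687 → 687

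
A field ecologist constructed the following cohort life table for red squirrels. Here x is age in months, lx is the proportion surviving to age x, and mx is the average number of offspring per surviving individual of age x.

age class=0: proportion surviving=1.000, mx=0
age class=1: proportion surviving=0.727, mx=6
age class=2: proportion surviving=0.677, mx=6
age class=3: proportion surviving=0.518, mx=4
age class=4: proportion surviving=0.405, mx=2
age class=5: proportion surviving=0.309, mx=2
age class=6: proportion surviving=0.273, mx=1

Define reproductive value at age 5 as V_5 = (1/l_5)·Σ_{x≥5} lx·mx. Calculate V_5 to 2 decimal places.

lx·mx for x ≥ 5: 0.618, 0.273 → sum = 0.891
V_5 = 0.891 / l_5 = 0.891 / 0.309 = 2.883495… → 2.88

2.88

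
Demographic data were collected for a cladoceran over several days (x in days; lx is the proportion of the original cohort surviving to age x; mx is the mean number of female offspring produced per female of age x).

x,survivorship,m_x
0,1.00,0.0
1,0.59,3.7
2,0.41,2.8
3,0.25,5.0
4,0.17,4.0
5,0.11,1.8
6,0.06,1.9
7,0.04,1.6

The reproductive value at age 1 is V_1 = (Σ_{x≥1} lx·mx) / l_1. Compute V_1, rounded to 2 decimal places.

lx·mx for x ≥ 1: 2.183, 1.148, 1.25, 0.68, 0.198, 0.114, 0.064 → sum = 5.637
V_1 = 5.637 / l_1 = 5.637 / 0.59 = 9.554237… → 9.55

9.55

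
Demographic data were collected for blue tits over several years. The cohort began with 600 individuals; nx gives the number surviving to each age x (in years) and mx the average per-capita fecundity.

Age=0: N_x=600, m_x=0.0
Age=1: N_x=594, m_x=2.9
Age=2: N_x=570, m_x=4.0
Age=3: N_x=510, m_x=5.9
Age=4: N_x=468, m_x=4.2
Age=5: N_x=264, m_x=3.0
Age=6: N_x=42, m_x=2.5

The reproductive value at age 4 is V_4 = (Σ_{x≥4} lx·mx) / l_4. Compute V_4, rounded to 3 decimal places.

6.117

lx = nx/n0 = nx/600: 1, 0.99, 0.95, 0.85, 0.78, 0.44, 0.07
lx·mx for x ≥ 4: 3.276, 1.32, 0.175 → sum = 4.771
V_4 = 4.771 / l_4 = 4.771 / 0.78 = 6.116667… → 6.117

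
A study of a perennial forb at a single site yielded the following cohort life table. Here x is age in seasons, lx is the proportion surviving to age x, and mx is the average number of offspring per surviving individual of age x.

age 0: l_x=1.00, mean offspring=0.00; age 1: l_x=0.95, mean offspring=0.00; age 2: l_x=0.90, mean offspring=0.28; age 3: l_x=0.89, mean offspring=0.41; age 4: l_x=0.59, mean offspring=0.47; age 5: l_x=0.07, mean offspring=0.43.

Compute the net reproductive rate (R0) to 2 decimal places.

lx·mx by age: 0, 0, 0.252, 0.3649, 0.2773, 0.0301
R0 = Σ lx·mx = 0.9243 → 0.92

0.92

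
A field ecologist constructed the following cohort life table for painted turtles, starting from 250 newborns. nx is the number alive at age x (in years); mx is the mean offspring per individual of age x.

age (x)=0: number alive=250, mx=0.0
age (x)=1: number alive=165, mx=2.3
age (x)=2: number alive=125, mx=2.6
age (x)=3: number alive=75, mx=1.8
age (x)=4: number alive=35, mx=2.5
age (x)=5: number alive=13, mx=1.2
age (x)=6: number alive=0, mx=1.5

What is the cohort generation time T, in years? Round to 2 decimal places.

lx = nx/n0 = nx/250: 1, 0.66, 0.5, 0.3, 0.14, 0.052, 0
lx·mx: 0, 1.518, 1.3, 0.54, 0.35, 0.0624, 0 → R0 = 3.7704
x·lx·mx: 0, 1.518, 2.6, 1.62, 1.4, 0.312, 0 → Σ = 7.45
T = 7.45 / 3.7704 = 1.975918… → 1.98

1.98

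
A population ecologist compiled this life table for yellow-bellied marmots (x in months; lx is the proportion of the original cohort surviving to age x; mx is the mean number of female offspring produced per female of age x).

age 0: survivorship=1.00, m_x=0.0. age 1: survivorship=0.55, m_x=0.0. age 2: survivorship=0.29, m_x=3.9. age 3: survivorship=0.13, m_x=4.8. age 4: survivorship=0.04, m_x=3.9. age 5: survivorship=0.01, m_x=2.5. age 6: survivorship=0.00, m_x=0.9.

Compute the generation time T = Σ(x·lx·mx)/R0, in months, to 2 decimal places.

lx·mx: 0, 0, 1.131, 0.624, 0.156, 0.025, 0 → R0 = 1.936
x·lx·mx: 0, 0, 2.262, 1.872, 0.624, 0.125, 0 → Σ = 4.883
T = 4.883 / 1.936 = 2.522211… → 2.52

2.52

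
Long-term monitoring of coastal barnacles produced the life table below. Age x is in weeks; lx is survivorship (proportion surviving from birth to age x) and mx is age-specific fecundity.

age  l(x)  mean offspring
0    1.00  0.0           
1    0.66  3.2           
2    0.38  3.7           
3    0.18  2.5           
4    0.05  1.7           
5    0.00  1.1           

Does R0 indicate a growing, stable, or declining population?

growing

R0 = Σ lx·mx = 0 + 2.112 + 1.406 + 0.45 + 0.085 + 0 = 4.053
R0 > 1, so the population is growing.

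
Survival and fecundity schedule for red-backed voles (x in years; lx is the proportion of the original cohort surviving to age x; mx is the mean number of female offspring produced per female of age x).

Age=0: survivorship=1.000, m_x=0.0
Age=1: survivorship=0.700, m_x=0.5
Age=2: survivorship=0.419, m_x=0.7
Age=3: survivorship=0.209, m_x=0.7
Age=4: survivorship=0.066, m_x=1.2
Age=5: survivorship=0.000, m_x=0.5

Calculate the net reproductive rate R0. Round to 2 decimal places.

0.87

lx·mx by age: 0, 0.35, 0.2933, 0.1463, 0.0792, 0
R0 = Σ lx·mx = 0.8688 → 0.87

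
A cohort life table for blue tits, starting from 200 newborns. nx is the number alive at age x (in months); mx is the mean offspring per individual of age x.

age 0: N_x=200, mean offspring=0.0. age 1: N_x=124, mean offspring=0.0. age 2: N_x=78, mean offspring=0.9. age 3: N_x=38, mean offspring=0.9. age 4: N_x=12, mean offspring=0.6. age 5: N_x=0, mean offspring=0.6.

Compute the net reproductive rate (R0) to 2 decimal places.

lx = nx/n0 = nx/200: 1, 0.62, 0.39, 0.19, 0.06, 0
lx·mx by age: 0, 0, 0.351, 0.171, 0.036, 0
R0 = Σ lx·mx = 0.558 → 0.56

0.56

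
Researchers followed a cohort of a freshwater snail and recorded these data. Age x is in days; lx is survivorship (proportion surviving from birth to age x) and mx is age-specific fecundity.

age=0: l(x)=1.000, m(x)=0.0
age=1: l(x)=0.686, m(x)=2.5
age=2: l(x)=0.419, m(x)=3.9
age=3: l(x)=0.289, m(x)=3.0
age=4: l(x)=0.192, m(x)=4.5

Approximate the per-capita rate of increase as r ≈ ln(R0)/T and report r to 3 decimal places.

R0 = Σ lx·mx = 0 + 1.715 + 1.6341 + 0.867 + 0.864 = 5.0801
Σ x·lx·mx = 11.0402; T = 11.0402/5.0801 = 2.17322…
r ≈ ln(R0)/T = ln(5.0801)/2.17322… = 0.74789… → 0.748

0.748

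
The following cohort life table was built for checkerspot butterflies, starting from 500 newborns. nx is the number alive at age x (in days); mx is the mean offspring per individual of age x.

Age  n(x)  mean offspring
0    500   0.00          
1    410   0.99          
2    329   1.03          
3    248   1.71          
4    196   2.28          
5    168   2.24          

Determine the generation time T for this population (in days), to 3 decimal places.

lx = nx/n0 = nx/500: 1, 0.82, 0.658, 0.496, 0.392, 0.336
lx·mx: 0, 0.8118, 0.67774, 0.84816, 0.89376, 0.75264 → R0 = 3.9841
x·lx·mx: 0, 0.8118, 1.35548, 2.54448, 3.57504, 3.7632 → Σ = 12.05
T = 12.05 / 3.9841 = 3.024522… → 3.025

3.025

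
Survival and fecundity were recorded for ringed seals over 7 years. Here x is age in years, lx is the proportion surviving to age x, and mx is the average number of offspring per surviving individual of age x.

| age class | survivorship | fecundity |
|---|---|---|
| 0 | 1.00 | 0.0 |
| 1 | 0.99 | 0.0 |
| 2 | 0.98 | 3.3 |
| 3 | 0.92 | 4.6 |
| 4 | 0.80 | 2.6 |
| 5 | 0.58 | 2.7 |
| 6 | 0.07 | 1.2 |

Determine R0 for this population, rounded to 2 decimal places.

lx·mx by age: 0, 0, 3.234, 4.232, 2.08, 1.566, 0.084
R0 = Σ lx·mx = 11.196 → 11.20

11.20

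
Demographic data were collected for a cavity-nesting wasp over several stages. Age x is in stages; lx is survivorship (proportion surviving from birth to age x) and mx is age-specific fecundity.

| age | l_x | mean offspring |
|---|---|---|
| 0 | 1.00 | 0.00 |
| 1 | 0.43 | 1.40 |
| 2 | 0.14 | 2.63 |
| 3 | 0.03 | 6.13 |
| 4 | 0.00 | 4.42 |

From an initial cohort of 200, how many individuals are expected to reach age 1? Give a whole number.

Expected survivors = N0 · l_1 = 200 × 0.43 = 86 → 86

86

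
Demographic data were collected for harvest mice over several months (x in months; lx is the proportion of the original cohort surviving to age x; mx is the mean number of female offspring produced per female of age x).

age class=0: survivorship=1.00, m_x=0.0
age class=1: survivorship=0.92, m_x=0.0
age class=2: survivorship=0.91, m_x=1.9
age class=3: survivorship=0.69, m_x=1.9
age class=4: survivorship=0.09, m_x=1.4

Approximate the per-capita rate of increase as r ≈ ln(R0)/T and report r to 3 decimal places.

0.462

R0 = Σ lx·mx = 0 + 0 + 1.729 + 1.311 + 0.126 = 3.166
Σ x·lx·mx = 7.895; T = 7.895/3.166 = 2.49368…
r ≈ ln(R0)/T = ln(3.166)/2.49368… = 0.46216… → 0.462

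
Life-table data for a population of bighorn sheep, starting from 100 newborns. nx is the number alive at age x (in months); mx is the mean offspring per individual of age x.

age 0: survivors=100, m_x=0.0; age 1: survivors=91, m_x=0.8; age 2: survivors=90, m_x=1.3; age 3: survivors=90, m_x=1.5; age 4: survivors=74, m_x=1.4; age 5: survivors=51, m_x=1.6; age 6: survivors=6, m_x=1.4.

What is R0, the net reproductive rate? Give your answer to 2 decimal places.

lx = nx/n0 = nx/100: 1, 0.91, 0.9, 0.9, 0.74, 0.51, 0.06
lx·mx by age: 0, 0.728, 1.17, 1.35, 1.036, 0.816, 0.084
R0 = Σ lx·mx = 5.184 → 5.18

5.18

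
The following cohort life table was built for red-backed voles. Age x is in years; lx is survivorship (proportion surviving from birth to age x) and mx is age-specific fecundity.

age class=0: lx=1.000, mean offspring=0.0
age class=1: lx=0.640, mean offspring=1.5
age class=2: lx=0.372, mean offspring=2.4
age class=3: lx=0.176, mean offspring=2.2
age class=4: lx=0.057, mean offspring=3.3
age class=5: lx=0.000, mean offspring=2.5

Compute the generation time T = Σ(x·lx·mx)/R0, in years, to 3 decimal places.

lx·mx: 0, 0.96, 0.8928, 0.3872, 0.1881, 0 → R0 = 2.4281
x·lx·mx: 0, 0.96, 1.7856, 1.1616, 0.7524, 0 → Σ = 4.6596
T = 4.6596 / 2.4281 = 1.919031… → 1.919

1.919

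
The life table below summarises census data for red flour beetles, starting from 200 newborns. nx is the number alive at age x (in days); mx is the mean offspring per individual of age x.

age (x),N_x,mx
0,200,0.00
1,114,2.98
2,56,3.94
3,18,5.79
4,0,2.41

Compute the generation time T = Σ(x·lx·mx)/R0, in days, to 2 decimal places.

lx = nx/n0 = nx/200: 1, 0.57, 0.28, 0.09, 0
lx·mx: 0, 1.6986, 1.1032, 0.5211, 0 → R0 = 3.3229
x·lx·mx: 0, 1.6986, 2.2064, 1.5633, 0 → Σ = 5.4683
T = 5.4683 / 3.3229 = 1.645641… → 1.65

1.65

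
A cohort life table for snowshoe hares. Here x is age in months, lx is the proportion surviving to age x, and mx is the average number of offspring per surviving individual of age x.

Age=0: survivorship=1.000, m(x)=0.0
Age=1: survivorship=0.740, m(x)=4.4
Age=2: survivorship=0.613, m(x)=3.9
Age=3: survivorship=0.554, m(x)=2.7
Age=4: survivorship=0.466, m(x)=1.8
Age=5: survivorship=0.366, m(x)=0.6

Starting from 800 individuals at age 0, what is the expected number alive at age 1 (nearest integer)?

Expected survivors = N0 · l_1 = 800 × 0.740 = 592 → 592

592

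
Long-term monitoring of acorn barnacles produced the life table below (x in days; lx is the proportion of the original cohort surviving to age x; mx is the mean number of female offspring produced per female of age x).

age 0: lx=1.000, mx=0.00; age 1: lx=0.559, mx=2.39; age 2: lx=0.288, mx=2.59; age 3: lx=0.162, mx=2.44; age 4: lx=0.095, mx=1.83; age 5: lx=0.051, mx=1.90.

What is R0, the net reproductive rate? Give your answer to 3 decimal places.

lx·mx by age: 0, 1.33601, 0.74592, 0.39528, 0.17385, 0.0969
R0 = Σ lx·mx = 2.74796 → 2.748

2.748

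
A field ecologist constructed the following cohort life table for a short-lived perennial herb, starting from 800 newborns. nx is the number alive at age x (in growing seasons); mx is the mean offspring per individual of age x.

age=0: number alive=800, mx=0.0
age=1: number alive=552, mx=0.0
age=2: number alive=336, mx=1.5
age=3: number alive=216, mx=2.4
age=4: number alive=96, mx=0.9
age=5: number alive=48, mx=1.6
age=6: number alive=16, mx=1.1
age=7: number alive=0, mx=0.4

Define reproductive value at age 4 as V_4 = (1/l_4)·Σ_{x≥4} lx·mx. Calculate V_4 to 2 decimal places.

1.88

lx = nx/n0 = nx/800: 1, 0.69, 0.42, 0.27, 0.12, 0.06, 0.02, 0
lx·mx for x ≥ 4: 0.108, 0.096, 0.022, 0 → sum = 0.226
V_4 = 0.226 / l_4 = 0.226 / 0.12 = 1.883333… → 1.88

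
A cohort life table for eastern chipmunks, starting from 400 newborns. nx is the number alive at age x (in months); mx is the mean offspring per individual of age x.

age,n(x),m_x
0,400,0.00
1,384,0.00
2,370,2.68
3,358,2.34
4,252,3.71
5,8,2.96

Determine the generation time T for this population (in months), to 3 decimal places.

2.997

lx = nx/n0 = nx/400: 1, 0.96, 0.925, 0.895, 0.63, 0.02
lx·mx: 0, 0, 2.479, 2.0943, 2.3373, 0.0592 → R0 = 6.9698
x·lx·mx: 0, 0, 4.958, 6.2829, 9.3492, 0.296 → Σ = 20.8861
T = 20.8861 / 6.9698 = 2.996657… → 2.997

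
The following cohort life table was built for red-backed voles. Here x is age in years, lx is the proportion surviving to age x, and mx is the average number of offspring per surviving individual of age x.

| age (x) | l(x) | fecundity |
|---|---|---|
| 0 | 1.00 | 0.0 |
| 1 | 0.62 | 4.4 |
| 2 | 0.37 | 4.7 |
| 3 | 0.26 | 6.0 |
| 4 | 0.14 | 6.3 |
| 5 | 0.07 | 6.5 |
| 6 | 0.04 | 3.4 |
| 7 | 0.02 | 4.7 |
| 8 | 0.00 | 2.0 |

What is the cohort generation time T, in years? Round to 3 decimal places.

2.392

lx·mx: 0, 2.728, 1.739, 1.56, 0.882, 0.455, 0.136, 0.094, 0 → R0 = 7.594
x·lx·mx: 0, 2.728, 3.478, 4.68, 3.528, 2.275, 0.816, 0.658, 0 → Σ = 18.163
T = 18.163 / 7.594 = 2.391757… → 2.392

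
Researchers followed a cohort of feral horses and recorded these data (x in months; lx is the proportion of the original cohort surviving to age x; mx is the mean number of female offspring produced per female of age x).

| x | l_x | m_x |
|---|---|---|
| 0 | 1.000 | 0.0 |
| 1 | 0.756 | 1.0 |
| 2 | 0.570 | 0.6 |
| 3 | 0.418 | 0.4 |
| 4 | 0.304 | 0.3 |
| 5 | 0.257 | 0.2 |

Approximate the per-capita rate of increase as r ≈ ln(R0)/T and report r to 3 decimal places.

0.188

R0 = Σ lx·mx = 0 + 0.756 + 0.342 + 0.1672 + 0.0912 + 0.0514 = 1.4078
Σ x·lx·mx = 2.5634; T = 2.5634/1.4078 = 1.82086…
r ≈ ln(R0)/T = ln(1.4078)/1.82086… = 0.18784… → 0.188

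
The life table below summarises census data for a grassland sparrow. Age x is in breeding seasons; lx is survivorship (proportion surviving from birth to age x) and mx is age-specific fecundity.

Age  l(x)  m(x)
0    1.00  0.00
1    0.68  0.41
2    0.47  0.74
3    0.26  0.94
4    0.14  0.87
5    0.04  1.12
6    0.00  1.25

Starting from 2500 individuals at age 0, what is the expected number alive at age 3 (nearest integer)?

650

Expected survivors = N0 · l_3 = 2500 × 0.26 = 650 → 650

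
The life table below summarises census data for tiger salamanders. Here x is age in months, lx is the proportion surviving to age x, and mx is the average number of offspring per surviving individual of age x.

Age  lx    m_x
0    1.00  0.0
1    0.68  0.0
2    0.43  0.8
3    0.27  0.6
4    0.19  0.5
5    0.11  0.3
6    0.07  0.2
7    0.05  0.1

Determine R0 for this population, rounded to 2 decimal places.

lx·mx by age: 0, 0, 0.344, 0.162, 0.095, 0.033, 0.014, 0.005
R0 = Σ lx·mx = 0.653 → 0.65

0.65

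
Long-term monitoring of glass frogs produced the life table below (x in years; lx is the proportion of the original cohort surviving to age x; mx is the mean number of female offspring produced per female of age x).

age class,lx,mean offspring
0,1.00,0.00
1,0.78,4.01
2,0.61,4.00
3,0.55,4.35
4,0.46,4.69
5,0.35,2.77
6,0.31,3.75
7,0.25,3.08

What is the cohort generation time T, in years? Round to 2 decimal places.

3.15

lx·mx: 0, 3.1278, 2.44, 2.3925, 2.1574, 0.9695, 1.1625, 0.77 → R0 = 13.0197
x·lx·mx: 0, 3.1278, 4.88, 7.1775, 8.6296, 4.8475, 6.975, 5.39 → Σ = 41.0274
T = 41.0274 / 13.0197 = 3.151179… → 3.15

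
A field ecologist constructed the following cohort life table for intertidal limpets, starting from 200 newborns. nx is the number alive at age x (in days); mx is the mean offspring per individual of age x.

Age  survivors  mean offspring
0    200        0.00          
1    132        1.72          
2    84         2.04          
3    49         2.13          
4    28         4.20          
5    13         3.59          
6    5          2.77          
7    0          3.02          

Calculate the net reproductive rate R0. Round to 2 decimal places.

3.40

lx = nx/n0 = nx/200: 1, 0.66, 0.42, 0.245, 0.14, 0.065, 0.025, 0
lx·mx by age: 0, 1.1352, 0.8568, 0.52185, 0.588, 0.23335, 0.06925, 0
R0 = Σ lx·mx = 3.40445 → 3.40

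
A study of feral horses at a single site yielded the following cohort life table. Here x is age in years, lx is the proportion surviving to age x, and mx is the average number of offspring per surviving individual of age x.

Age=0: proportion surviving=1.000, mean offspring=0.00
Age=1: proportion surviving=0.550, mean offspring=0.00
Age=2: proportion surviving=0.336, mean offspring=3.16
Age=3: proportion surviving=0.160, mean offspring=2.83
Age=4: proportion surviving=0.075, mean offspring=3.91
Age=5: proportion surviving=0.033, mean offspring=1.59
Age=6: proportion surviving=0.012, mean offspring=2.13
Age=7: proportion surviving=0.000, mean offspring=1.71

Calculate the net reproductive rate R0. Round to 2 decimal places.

1.89

lx·mx by age: 0, 0, 1.06176, 0.4528, 0.29325, 0.05247, 0.02556, 0
R0 = Σ lx·mx = 1.88584 → 1.89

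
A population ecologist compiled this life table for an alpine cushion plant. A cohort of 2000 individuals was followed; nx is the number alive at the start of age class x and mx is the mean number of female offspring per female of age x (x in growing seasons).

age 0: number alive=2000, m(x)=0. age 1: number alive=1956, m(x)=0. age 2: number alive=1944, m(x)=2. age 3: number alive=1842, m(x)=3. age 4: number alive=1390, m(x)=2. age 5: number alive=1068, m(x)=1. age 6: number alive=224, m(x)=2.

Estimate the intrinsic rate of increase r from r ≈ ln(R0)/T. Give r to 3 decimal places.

lx = nx/n0 = nx/2000: 1, 0.978, 0.972, 0.921, 0.695, 0.534, 0.112
R0 = Σ lx·mx = 0 + 0 + 1.944 + 2.763 + 1.39 + 0.534 + 0.224 = 6.855
Σ x·lx·mx = 21.751; T = 21.751/6.855 = 3.17301…
r ≈ ln(R0)/T = ln(6.855)/3.17301… = 0.60667… → 0.607

0.607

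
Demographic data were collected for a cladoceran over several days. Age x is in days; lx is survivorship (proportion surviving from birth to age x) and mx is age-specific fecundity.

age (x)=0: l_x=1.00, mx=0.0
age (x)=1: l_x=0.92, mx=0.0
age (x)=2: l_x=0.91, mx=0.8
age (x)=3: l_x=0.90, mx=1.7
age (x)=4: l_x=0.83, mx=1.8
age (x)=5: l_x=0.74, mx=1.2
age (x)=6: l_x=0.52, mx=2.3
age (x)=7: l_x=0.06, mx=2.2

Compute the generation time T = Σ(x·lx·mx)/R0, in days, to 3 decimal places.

4.116

lx·mx: 0, 0, 0.728, 1.53, 1.494, 0.888, 1.196, 0.132 → R0 = 5.968
x·lx·mx: 0, 0, 1.456, 4.59, 5.976, 4.44, 7.176, 0.924 → Σ = 24.562
T = 24.562 / 5.968 = 4.115617… → 4.116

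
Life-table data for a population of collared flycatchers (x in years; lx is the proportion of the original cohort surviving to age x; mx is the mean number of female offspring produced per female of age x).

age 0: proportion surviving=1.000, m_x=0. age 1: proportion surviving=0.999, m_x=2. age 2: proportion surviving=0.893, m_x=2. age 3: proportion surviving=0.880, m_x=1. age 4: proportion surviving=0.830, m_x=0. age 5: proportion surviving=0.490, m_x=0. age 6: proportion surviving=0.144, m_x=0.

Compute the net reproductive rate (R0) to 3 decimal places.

lx·mx by age: 0, 1.998, 1.786, 0.88, 0, 0, 0
R0 = Σ lx·mx = 4.664 → 4.664

4.664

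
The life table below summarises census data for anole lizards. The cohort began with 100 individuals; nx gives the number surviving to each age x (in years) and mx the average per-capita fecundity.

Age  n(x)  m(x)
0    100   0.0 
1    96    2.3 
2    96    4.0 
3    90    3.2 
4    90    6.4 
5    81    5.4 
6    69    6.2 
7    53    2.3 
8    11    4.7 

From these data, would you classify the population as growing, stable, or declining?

growing

lx = nx/n0 = nx/100: 1, 0.96, 0.96, 0.9, 0.9, 0.81, 0.69, 0.53, 0.11
R0 = Σ lx·mx = 0 + 2.208 + 3.84 + 2.88 + 5.76 + 4.374 + 4.278 + 1.219 + 0.517 = 25.076
R0 > 1, so the population is growing.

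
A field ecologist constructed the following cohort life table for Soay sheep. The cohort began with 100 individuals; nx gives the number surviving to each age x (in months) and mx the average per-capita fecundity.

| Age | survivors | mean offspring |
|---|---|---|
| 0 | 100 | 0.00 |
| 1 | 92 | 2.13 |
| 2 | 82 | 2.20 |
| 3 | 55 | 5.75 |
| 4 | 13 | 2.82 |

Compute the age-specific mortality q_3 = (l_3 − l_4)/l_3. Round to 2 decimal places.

0.76

lx = nx/n0 = nx/100: 1, 0.92, 0.82, 0.55, 0.13
q_3 = (l_3 − l_4) / l_3 = (0.55 − 0.13) / 0.55
     = 0.42 / 0.55 = 0.763636… → 0.76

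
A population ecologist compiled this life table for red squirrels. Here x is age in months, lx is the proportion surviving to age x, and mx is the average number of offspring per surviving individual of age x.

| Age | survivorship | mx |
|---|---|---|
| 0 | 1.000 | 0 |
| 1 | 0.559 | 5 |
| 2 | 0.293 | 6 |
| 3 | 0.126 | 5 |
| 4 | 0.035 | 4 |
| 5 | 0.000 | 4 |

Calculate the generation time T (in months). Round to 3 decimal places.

lx·mx: 0, 2.795, 1.758, 0.63, 0.14, 0 → R0 = 5.323
x·lx·mx: 0, 2.795, 3.516, 1.89, 0.56, 0 → Σ = 8.761
T = 8.761 / 5.323 = 1.645876… → 1.646

1.646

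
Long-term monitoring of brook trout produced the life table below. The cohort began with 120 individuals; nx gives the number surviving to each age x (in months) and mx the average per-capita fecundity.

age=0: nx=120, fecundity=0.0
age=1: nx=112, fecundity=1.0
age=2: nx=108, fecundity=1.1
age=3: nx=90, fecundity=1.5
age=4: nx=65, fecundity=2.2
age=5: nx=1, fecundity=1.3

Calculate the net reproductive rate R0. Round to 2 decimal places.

lx = nx/n0 = nx/120: 1, 0.93333…, 0.9, 0.75, 0.54167…, 0.00833…
lx·mx by age: 0, 0.933333…, 0.99, 1.125, 1.191667…, 0.010833…
R0 = Σ lx·mx = 4.250833… → 4.25

4.25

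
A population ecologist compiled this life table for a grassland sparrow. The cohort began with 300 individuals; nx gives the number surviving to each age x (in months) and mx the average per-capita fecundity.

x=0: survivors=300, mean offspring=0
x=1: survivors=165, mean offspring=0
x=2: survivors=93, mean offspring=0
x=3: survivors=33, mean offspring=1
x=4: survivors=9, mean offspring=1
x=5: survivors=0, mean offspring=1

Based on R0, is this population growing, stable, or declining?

lx = nx/n0 = nx/300: 1, 0.55, 0.31, 0.11, 0.03, 0
R0 = Σ lx·mx = 0 + 0 + 0 + 0.11 + 0.03 + 0 = 0.14
R0 < 1, so the population is declining.

declining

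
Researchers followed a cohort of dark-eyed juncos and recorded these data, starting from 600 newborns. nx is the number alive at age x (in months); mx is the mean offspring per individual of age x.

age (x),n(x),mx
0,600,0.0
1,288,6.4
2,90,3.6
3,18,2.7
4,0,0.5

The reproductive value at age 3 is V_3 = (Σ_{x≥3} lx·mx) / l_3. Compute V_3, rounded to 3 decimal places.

lx = nx/n0 = nx/600: 1, 0.48, 0.15, 0.03, 0
lx·mx for x ≥ 3: 0.081, 0 → sum = 0.081
V_3 = 0.081 / l_3 = 0.081 / 0.03 = 2.7 → 2.700

2.700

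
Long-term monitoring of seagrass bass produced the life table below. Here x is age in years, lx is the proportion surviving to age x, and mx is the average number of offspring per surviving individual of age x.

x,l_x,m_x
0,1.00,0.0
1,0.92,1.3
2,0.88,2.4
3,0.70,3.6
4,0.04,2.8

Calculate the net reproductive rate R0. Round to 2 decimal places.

5.94

lx·mx by age: 0, 1.196, 2.112, 2.52, 0.112
R0 = Σ lx·mx = 5.94 → 5.94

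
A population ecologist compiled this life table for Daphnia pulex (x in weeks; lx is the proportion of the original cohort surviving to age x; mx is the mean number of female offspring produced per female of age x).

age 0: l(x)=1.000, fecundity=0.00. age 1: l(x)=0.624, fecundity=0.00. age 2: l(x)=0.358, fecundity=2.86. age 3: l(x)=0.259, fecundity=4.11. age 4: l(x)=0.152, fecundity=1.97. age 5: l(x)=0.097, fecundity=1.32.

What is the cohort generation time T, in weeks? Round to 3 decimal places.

lx·mx: 0, 0, 1.02388, 1.06449, 0.29944, 0.12804 → R0 = 2.51585
x·lx·mx: 0, 0, 2.04776, 3.19347, 1.19776, 0.6402 → Σ = 7.07919
T = 7.07919 / 2.51585 = 2.813836… → 2.814

2.814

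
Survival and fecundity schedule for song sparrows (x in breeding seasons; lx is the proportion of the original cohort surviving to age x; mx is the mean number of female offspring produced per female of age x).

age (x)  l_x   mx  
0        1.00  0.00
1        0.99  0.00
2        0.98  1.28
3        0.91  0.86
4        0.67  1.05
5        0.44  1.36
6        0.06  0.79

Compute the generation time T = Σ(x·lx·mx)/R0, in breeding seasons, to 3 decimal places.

lx·mx: 0, 0, 1.2544, 0.7826, 0.7035, 0.5984, 0.0474 → R0 = 3.3863
x·lx·mx: 0, 0, 2.5088, 2.3478, 2.814, 2.992, 0.2844 → Σ = 10.947
T = 10.947 / 3.3863 = 3.232732… → 3.233

3.233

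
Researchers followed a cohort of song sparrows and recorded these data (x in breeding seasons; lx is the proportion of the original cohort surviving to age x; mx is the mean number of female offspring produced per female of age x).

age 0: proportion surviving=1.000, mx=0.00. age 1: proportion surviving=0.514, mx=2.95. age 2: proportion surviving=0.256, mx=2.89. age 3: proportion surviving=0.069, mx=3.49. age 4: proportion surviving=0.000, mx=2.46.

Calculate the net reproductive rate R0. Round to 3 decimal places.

2.497

lx·mx by age: 0, 1.5163, 0.73984, 0.24081, 0
R0 = Σ lx·mx = 2.49695 → 2.497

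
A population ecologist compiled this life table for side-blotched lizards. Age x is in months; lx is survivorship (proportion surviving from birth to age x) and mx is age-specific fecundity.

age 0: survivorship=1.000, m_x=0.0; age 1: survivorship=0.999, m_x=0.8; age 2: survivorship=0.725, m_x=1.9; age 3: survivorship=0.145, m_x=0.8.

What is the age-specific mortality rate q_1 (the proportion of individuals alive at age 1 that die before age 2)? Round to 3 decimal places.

0.274

q_1 = (l_1 − l_2) / l_1 = (0.999 − 0.725) / 0.999
     = 0.274 / 0.999 = 0.274274… → 0.274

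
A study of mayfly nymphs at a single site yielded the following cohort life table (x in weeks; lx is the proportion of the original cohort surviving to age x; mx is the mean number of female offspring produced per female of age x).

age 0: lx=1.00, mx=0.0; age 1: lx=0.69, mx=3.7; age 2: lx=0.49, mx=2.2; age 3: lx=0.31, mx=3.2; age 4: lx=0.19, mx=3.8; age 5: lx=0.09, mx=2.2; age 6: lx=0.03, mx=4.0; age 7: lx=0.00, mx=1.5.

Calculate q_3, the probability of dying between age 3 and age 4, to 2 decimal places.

0.39

q_3 = (l_3 − l_4) / l_3 = (0.31 − 0.19) / 0.31
     = 0.12 / 0.31 = 0.387097… → 0.39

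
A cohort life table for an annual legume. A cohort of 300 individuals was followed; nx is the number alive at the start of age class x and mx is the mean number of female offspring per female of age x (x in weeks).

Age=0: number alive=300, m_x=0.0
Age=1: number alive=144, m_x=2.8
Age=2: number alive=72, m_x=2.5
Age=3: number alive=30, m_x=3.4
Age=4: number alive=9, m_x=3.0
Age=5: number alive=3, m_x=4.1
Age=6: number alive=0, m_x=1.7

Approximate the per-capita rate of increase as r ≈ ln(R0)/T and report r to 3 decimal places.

0.516

lx = nx/n0 = nx/300: 1, 0.48, 0.24, 0.1, 0.03, 0.01, 0
R0 = Σ lx·mx = 0 + 1.344 + 0.6 + 0.34 + 0.09 + 0.041 + 0 = 2.415
Σ x·lx·mx = 4.129; T = 4.129/2.415 = 1.70973…
r ≈ ln(R0)/T = ln(2.415)/1.70973… = 0.51569… → 0.516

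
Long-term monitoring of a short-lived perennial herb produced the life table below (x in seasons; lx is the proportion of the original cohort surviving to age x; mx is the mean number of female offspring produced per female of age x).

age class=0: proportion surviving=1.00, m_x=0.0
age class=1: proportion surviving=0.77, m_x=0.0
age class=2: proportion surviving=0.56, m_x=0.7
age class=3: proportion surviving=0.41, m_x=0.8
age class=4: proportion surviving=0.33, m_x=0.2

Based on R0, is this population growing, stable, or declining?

R0 = Σ lx·mx = 0 + 0 + 0.392 + 0.328 + 0.066 = 0.786
R0 < 1, so the population is declining.

declining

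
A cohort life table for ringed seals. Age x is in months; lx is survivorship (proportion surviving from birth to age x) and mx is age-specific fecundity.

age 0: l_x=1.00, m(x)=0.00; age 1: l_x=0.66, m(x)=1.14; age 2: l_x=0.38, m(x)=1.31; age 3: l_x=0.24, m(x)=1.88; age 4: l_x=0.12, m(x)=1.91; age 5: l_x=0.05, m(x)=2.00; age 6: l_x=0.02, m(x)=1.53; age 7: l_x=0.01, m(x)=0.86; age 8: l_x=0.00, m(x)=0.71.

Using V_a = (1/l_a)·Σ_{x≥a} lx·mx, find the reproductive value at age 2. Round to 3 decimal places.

lx·mx for x ≥ 2: 0.4978, 0.4512, 0.2292, 0.1, 0.0306, 0.0086, 0 → sum = 1.3174
V_2 = 1.3174 / l_2 = 1.3174 / 0.38 = 3.466842… → 3.467

3.467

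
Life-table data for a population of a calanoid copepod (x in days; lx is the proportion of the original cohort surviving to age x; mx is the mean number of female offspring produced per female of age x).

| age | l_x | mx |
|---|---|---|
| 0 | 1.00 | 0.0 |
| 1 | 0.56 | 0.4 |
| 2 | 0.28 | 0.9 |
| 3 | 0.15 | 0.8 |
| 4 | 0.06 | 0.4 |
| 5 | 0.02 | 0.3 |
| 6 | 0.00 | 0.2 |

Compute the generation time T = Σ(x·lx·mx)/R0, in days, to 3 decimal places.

lx·mx: 0, 0.224, 0.252, 0.12, 0.024, 0.006, 0 → R0 = 0.626
x·lx·mx: 0, 0.224, 0.504, 0.36, 0.096, 0.03, 0 → Σ = 1.214
T = 1.214 / 0.626 = 1.939297… → 1.939

1.939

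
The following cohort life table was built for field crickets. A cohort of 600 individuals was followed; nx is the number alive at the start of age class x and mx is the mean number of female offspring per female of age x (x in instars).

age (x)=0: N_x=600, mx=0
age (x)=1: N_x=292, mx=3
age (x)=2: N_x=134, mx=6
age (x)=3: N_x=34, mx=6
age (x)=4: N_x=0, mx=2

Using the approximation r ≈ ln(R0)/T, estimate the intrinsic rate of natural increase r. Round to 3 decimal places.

0.696

lx = nx/n0 = nx/600: 1, 0.48667…, 0.22333…, 0.05667…, 0
R0 = Σ lx·mx = 0 + 1.46… + 1.34… + 0.34… + 0 = 3.14…
Σ x·lx·mx = 5.16…; T = 5.16…/3.14… = 1.64331…
r ≈ ln(R0)/T = ln(3.14…)/1.64331… = 0.69629… → 0.696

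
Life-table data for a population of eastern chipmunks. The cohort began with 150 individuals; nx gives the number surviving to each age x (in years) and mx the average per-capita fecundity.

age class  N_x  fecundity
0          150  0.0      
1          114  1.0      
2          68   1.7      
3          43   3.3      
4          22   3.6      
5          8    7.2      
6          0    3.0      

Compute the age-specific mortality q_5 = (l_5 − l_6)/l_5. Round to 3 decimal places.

lx = nx/n0 = nx/150: 1, 0.76, 0.45333…, 0.28667…, 0.14667…, 0.05333…, 0
q_5 = (l_5 − l_6) / l_5 = (0.053333… − 0) / 0.053333…
     = 0.053333… / 0.053333… = 1 → 1.000

1.000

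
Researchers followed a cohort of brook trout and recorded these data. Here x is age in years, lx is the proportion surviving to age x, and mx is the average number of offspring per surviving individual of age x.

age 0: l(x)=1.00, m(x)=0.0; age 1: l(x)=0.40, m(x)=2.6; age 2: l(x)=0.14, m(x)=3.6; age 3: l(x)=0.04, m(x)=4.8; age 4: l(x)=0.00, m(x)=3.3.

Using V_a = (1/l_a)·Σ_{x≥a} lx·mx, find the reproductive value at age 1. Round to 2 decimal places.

4.34

lx·mx for x ≥ 1: 1.04, 0.504, 0.192, 0 → sum = 1.736
V_1 = 1.736 / l_1 = 1.736 / 0.4 = 4.34 → 4.34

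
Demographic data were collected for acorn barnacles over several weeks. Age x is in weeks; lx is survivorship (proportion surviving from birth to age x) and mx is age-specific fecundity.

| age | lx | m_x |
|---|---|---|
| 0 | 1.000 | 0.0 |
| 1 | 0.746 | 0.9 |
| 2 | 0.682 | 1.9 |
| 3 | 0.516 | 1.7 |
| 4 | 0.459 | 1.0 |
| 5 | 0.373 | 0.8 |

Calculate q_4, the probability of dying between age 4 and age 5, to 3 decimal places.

q_4 = (l_4 − l_5) / l_4 = (0.459 − 0.373) / 0.459
     = 0.086 / 0.459 = 0.187364… → 0.187

0.187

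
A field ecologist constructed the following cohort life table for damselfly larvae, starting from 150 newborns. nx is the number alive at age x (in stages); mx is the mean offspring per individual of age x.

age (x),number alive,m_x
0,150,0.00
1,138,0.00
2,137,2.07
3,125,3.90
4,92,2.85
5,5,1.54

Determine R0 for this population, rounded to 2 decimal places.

lx = nx/n0 = nx/150: 1, 0.92, 0.91333…, 0.83333…, 0.61333…, 0.03333…
lx·mx by age: 0, 0, 1.8906…, 3.25…, 1.748…, 0.051333…
R0 = Σ lx·mx = 6.939933… → 6.94

6.94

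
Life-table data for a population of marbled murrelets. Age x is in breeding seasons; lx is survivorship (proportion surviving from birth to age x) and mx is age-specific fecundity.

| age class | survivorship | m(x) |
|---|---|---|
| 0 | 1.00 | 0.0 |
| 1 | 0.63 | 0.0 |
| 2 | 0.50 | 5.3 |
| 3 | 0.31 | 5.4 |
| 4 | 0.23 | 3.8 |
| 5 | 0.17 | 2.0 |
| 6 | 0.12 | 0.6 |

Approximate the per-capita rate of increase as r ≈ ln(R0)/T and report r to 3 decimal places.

0.607

R0 = Σ lx·mx = 0 + 0 + 2.65 + 1.674 + 0.874 + 0.34 + 0.072 = 5.61
Σ x·lx·mx = 15.95; T = 15.95/5.61 = 2.84314…
r ≈ ln(R0)/T = ln(5.61)/2.84314… = 0.60657… → 0.607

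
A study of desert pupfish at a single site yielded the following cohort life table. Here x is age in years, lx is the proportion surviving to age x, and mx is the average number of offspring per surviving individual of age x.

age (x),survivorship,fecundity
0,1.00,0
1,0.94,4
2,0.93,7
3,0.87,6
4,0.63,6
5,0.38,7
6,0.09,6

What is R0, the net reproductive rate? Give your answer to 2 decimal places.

22.47

lx·mx by age: 0, 3.76, 6.51, 5.22, 3.78, 2.66, 0.54
R0 = Σ lx·mx = 22.47 → 22.47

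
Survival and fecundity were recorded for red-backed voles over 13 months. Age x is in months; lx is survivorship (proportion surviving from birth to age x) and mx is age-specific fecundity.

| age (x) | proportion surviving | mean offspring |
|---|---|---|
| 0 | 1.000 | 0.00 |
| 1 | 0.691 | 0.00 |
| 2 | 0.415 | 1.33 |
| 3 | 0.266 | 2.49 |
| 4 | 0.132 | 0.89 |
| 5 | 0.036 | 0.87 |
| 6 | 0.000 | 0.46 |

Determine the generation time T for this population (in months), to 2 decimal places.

lx·mx: 0, 0, 0.55195, 0.66234, 0.11748, 0.03132, 0 → R0 = 1.36309
x·lx·mx: 0, 0, 1.1039, 1.98702, 0.46992, 0.1566, 0 → Σ = 3.71744
T = 3.71744 / 1.36309 = 2.727215… → 2.73

2.73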